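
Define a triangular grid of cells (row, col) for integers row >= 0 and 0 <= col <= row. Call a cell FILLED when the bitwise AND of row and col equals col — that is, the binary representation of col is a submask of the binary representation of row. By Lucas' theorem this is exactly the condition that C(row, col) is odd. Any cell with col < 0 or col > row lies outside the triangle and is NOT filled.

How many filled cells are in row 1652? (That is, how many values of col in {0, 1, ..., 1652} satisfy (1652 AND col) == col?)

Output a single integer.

1652 in binary = 11001110100
popcount(1652) = number of 1-bits in 11001110100 = 6
A col c satisfies (1652 AND c) == c iff every set bit of c is also set in 1652; each of the 6 set bits of 1652 can independently be on or off in c.
count = 2^6 = 64

Answer: 64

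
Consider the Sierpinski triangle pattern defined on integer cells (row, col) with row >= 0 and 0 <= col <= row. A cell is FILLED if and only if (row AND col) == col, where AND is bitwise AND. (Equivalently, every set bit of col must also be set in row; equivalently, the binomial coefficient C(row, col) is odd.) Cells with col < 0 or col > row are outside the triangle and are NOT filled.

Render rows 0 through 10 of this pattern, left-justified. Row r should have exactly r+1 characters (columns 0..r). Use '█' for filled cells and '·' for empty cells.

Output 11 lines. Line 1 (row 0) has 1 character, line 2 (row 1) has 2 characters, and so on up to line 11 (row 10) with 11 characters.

Answer: █
██
█·█
████
█···█
██··██
█·█·█·█
████████
█·······█
██······██
█·█·····█·█

Derivation:
r0=0: █
r1=1: ██
r2=10: █·█
r3=11: ████
r4=100: █···█
r5=101: ██··██
r6=110: █·█·█·█
r7=111: ████████
r8=1000: █·······█
r9=1001: ██······██
r10=1010: █·█·····█·█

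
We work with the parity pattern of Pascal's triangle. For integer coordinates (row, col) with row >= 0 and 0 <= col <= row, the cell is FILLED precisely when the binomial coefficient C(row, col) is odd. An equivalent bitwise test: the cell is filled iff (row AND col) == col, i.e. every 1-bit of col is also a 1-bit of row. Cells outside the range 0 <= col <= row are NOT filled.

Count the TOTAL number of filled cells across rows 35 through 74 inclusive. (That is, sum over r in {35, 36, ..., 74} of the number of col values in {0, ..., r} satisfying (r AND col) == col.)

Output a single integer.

r35=100011 pc3: +8 =8
r36=100100 pc2: +4 =12
r37=100101 pc3: +8 =20
r38=100110 pc3: +8 =28
r39=100111 pc4: +16 =44
r40=101000 pc2: +4 =48
r41=101001 pc3: +8 =56
r42=101010 pc3: +8 =64
r43=101011 pc4: +16 =80
r44=101100 pc3: +8 =88
r45=101101 pc4: +16 =104
r46=101110 pc4: +16 =120
r47=101111 pc5: +32 =152
r48=110000 pc2: +4 =156
r49=110001 pc3: +8 =164
r50=110010 pc3: +8 =172
r51=110011 pc4: +16 =188
r52=110100 pc3: +8 =196
r53=110101 pc4: +16 =212
r54=110110 pc4: +16 =228
r55=110111 pc5: +32 =260
r56=111000 pc3: +8 =268
r57=111001 pc4: +16 =284
r58=111010 pc4: +16 =300
r59=111011 pc5: +32 =332
r60=111100 pc4: +16 =348
r61=111101 pc5: +32 =380
r62=111110 pc5: +32 =412
r63=111111 pc6: +64 =476
r64=1000000 pc1: +2 =478
r65=1000001 pc2: +4 =482
r66=1000010 pc2: +4 =486
r67=1000011 pc3: +8 =494
r68=1000100 pc2: +4 =498
r69=1000101 pc3: +8 =506
r70=1000110 pc3: +8 =514
r71=1000111 pc4: +16 =530
r72=1001000 pc2: +4 =534
r73=1001001 pc3: +8 =542
r74=1001010 pc3: +8 =550

Answer: 550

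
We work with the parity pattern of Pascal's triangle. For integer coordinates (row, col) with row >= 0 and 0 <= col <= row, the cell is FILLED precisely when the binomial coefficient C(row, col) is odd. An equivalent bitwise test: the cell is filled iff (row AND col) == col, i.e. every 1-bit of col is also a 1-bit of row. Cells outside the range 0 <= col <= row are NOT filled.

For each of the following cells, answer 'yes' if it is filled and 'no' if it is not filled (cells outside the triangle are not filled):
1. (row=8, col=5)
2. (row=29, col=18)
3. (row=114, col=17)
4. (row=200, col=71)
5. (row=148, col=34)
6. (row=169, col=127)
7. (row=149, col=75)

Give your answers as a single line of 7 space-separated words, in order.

(8,5): row=0b1000, col=0b101, row AND col = 0b0 = 0; 0 != 5 -> empty
(29,18): row=0b11101, col=0b10010, row AND col = 0b10000 = 16; 16 != 18 -> empty
(114,17): row=0b1110010, col=0b10001, row AND col = 0b10000 = 16; 16 != 17 -> empty
(200,71): row=0b11001000, col=0b1000111, row AND col = 0b1000000 = 64; 64 != 71 -> empty
(148,34): row=0b10010100, col=0b100010, row AND col = 0b0 = 0; 0 != 34 -> empty
(169,127): row=0b10101001, col=0b1111111, row AND col = 0b101001 = 41; 41 != 127 -> empty
(149,75): row=0b10010101, col=0b1001011, row AND col = 0b1 = 1; 1 != 75 -> empty

Answer: no no no no no no no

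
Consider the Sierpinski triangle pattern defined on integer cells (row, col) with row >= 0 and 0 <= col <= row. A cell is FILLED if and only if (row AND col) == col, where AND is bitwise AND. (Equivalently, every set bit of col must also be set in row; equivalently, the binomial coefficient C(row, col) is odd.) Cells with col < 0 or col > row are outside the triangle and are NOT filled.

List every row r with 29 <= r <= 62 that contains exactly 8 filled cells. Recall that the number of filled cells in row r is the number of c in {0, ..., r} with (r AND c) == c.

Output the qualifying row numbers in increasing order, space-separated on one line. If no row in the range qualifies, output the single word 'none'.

Answer: 35 37 38 41 42 44 49 50 52 56

Derivation:
Row r has 2^popcount(r) filled cells, so we need popcount(r) = log2(8) = 3.
Scan r = 29..62 and keep those with exactly 3 one-bits:
r=29=11101 popcount=4 -> skip
r=30=11110 popcount=4 -> skip
r=31=11111 popcount=5 -> skip
r=32=100000 popcount=1 -> skip
r=33=100001 popcount=2 -> skip
r=34=100010 popcount=2 -> skip
r=35=100011 popcount=3 -> KEEP
r=36=100100 popcount=2 -> skip
r=37=100101 popcount=3 -> KEEP
r=38=100110 popcount=3 -> KEEP
r=39=100111 popcount=4 -> skip
r=40=101000 popcount=2 -> skip
r=41=101001 popcount=3 -> KEEP
r=42=101010 popcount=3 -> KEEP
r=43=101011 popcount=4 -> skip
r=44=101100 popcount=3 -> KEEP
r=45=101101 popcount=4 -> skip
r=46=101110 popcount=4 -> skip
r=47=101111 popcount=5 -> skip
r=48=110000 popcount=2 -> skip
r=49=110001 popcount=3 -> KEEP
r=50=110010 popcount=3 -> KEEP
r=51=110011 popcount=4 -> skip
r=52=110100 popcount=3 -> KEEP
r=53=110101 popcount=4 -> skip
r=54=110110 popcount=4 -> skip
r=55=110111 popcount=5 -> skip
r=56=111000 popcount=3 -> KEEP
r=57=111001 popcount=4 -> skip
r=58=111010 popcount=4 -> skip
r=59=111011 popcount=5 -> skip
r=60=111100 popcount=4 -> skip
r=61=111101 popcount=5 -> skip
r=62=111110 popcount=5 -> skip
Kept rows: 35 37 38 41 42 44 49 50 52 56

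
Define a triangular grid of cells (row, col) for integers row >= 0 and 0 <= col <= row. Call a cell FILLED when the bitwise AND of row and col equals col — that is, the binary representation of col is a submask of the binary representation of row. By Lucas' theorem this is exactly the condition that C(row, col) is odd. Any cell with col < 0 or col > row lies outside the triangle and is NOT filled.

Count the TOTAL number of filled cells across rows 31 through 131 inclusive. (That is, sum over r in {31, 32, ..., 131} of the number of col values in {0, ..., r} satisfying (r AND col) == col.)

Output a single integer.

Answer: 1994

Derivation:
r31=11111 pc5: +32 =32
r32=100000 pc1: +2 =34
r33=100001 pc2: +4 =38
r34=100010 pc2: +4 =42
r35=100011 pc3: +8 =50
r36=100100 pc2: +4 =54
r37=100101 pc3: +8 =62
r38=100110 pc3: +8 =70
r39=100111 pc4: +16 =86
r40=101000 pc2: +4 =90
r41=101001 pc3: +8 =98
r42=101010 pc3: +8 =106
r43=101011 pc4: +16 =122
r44=101100 pc3: +8 =130
r45=101101 pc4: +16 =146
r46=101110 pc4: +16 =162
r47=101111 pc5: +32 =194
r48=110000 pc2: +4 =198
r49=110001 pc3: +8 =206
r50=110010 pc3: +8 =214
r51=110011 pc4: +16 =230
r52=110100 pc3: +8 =238
r53=110101 pc4: +16 =254
r54=110110 pc4: +16 =270
r55=110111 pc5: +32 =302
r56=111000 pc3: +8 =310
r57=111001 pc4: +16 =326
r58=111010 pc4: +16 =342
r59=111011 pc5: +32 =374
r60=111100 pc4: +16 =390
r61=111101 pc5: +32 =422
r62=111110 pc5: +32 =454
r63=111111 pc6: +64 =518
r64=1000000 pc1: +2 =520
r65=1000001 pc2: +4 =524
r66=1000010 pc2: +4 =528
r67=1000011 pc3: +8 =536
r68=1000100 pc2: +4 =540
r69=1000101 pc3: +8 =548
r70=1000110 pc3: +8 =556
r71=1000111 pc4: +16 =572
r72=1001000 pc2: +4 =576
r73=1001001 pc3: +8 =584
r74=1001010 pc3: +8 =592
r75=1001011 pc4: +16 =608
r76=1001100 pc3: +8 =616
r77=1001101 pc4: +16 =632
r78=1001110 pc4: +16 =648
r79=1001111 pc5: +32 =680
r80=1010000 pc2: +4 =684
r81=1010001 pc3: +8 =692
r82=1010010 pc3: +8 =700
r83=1010011 pc4: +16 =716
r84=1010100 pc3: +8 =724
r85=1010101 pc4: +16 =740
r86=1010110 pc4: +16 =756
r87=1010111 pc5: +32 =788
r88=1011000 pc3: +8 =796
r89=1011001 pc4: +16 =812
r90=1011010 pc4: +16 =828
r91=1011011 pc5: +32 =860
r92=1011100 pc4: +16 =876
r93=1011101 pc5: +32 =908
r94=1011110 pc5: +32 =940
r95=1011111 pc6: +64 =1004
r96=1100000 pc2: +4 =1008
r97=1100001 pc3: +8 =1016
r98=1100010 pc3: +8 =1024
r99=1100011 pc4: +16 =1040
r100=1100100 pc3: +8 =1048
r101=1100101 pc4: +16 =1064
r102=1100110 pc4: +16 =1080
r103=1100111 pc5: +32 =1112
r104=1101000 pc3: +8 =1120
r105=1101001 pc4: +16 =1136
r106=1101010 pc4: +16 =1152
r107=1101011 pc5: +32 =1184
r108=1101100 pc4: +16 =1200
r109=1101101 pc5: +32 =1232
r110=1101110 pc5: +32 =1264
r111=1101111 pc6: +64 =1328
r112=1110000 pc3: +8 =1336
r113=1110001 pc4: +16 =1352
r114=1110010 pc4: +16 =1368
r115=1110011 pc5: +32 =1400
r116=1110100 pc4: +16 =1416
r117=1110101 pc5: +32 =1448
r118=1110110 pc5: +32 =1480
r119=1110111 pc6: +64 =1544
r120=1111000 pc4: +16 =1560
r121=1111001 pc5: +32 =1592
r122=1111010 pc5: +32 =1624
r123=1111011 pc6: +64 =1688
r124=1111100 pc5: +32 =1720
r125=1111101 pc6: +64 =1784
r126=1111110 pc6: +64 =1848
r127=1111111 pc7: +128 =1976
r128=10000000 pc1: +2 =1978
r129=10000001 pc2: +4 =1982
r130=10000010 pc2: +4 =1986
r131=10000011 pc3: +8 =1994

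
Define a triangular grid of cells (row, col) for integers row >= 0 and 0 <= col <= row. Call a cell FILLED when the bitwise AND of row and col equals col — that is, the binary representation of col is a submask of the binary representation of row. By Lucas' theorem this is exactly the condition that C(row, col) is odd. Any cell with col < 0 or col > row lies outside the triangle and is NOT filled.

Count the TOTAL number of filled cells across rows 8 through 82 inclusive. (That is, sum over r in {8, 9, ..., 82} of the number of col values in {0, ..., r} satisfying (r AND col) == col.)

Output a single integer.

r8=1000 pc1: +2 =2
r9=1001 pc2: +4 =6
r10=1010 pc2: +4 =10
r11=1011 pc3: +8 =18
r12=1100 pc2: +4 =22
r13=1101 pc3: +8 =30
r14=1110 pc3: +8 =38
r15=1111 pc4: +16 =54
r16=10000 pc1: +2 =56
r17=10001 pc2: +4 =60
r18=10010 pc2: +4 =64
r19=10011 pc3: +8 =72
r20=10100 pc2: +4 =76
r21=10101 pc3: +8 =84
r22=10110 pc3: +8 =92
r23=10111 pc4: +16 =108
r24=11000 pc2: +4 =112
r25=11001 pc3: +8 =120
r26=11010 pc3: +8 =128
r27=11011 pc4: +16 =144
r28=11100 pc3: +8 =152
r29=11101 pc4: +16 =168
r30=11110 pc4: +16 =184
r31=11111 pc5: +32 =216
r32=100000 pc1: +2 =218
r33=100001 pc2: +4 =222
r34=100010 pc2: +4 =226
r35=100011 pc3: +8 =234
r36=100100 pc2: +4 =238
r37=100101 pc3: +8 =246
r38=100110 pc3: +8 =254
r39=100111 pc4: +16 =270
r40=101000 pc2: +4 =274
r41=101001 pc3: +8 =282
r42=101010 pc3: +8 =290
r43=101011 pc4: +16 =306
r44=101100 pc3: +8 =314
r45=101101 pc4: +16 =330
r46=101110 pc4: +16 =346
r47=101111 pc5: +32 =378
r48=110000 pc2: +4 =382
r49=110001 pc3: +8 =390
r50=110010 pc3: +8 =398
r51=110011 pc4: +16 =414
r52=110100 pc3: +8 =422
r53=110101 pc4: +16 =438
r54=110110 pc4: +16 =454
r55=110111 pc5: +32 =486
r56=111000 pc3: +8 =494
r57=111001 pc4: +16 =510
r58=111010 pc4: +16 =526
r59=111011 pc5: +32 =558
r60=111100 pc4: +16 =574
r61=111101 pc5: +32 =606
r62=111110 pc5: +32 =638
r63=111111 pc6: +64 =702
r64=1000000 pc1: +2 =704
r65=1000001 pc2: +4 =708
r66=1000010 pc2: +4 =712
r67=1000011 pc3: +8 =720
r68=1000100 pc2: +4 =724
r69=1000101 pc3: +8 =732
r70=1000110 pc3: +8 =740
r71=1000111 pc4: +16 =756
r72=1001000 pc2: +4 =760
r73=1001001 pc3: +8 =768
r74=1001010 pc3: +8 =776
r75=1001011 pc4: +16 =792
r76=1001100 pc3: +8 =800
r77=1001101 pc4: +16 =816
r78=1001110 pc4: +16 =832
r79=1001111 pc5: +32 =864
r80=1010000 pc2: +4 =868
r81=1010001 pc3: +8 =876
r82=1010010 pc3: +8 =884

Answer: 884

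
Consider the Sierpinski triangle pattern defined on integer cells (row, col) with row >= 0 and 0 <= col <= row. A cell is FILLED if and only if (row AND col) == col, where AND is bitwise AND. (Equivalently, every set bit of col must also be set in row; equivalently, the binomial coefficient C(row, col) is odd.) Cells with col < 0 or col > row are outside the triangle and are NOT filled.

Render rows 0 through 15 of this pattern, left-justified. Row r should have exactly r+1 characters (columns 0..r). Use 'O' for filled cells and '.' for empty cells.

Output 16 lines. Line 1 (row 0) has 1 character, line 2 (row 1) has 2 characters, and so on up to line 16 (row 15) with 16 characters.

Answer: O
OO
O.O
OOOO
O...O
OO..OO
O.O.O.O
OOOOOOOO
O.......O
OO......OO
O.O.....O.O
OOOO....OOOO
O...O...O...O
OO..OO..OO..OO
O.O.O.O.O.O.O.O
OOOOOOOOOOOOOOOO

Derivation:
r0=0: O
r1=1: OO
r2=10: O.O
r3=11: OOOO
r4=100: O...O
r5=101: OO..OO
r6=110: O.O.O.O
r7=111: OOOOOOOO
r8=1000: O.......O
r9=1001: OO......OO
r10=1010: O.O.....O.O
r11=1011: OOOO....OOOO
r12=1100: O...O...O...O
r13=1101: OO..OO..OO..OO
r14=1110: O.O.O.O.O.O.O.O
r15=1111: OOOOOOOOOOOOOOOO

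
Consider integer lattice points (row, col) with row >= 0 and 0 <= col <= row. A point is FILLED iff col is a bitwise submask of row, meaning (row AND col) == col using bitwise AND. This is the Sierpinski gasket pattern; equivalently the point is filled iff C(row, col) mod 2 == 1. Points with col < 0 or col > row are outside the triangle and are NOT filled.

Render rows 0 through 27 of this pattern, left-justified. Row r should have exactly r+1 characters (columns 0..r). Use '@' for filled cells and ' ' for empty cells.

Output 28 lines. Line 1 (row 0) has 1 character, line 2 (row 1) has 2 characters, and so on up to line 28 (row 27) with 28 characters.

Answer: @
@@
@ @
@@@@
@   @
@@  @@
@ @ @ @
@@@@@@@@
@       @
@@      @@
@ @     @ @
@@@@    @@@@
@   @   @   @
@@  @@  @@  @@
@ @ @ @ @ @ @ @
@@@@@@@@@@@@@@@@
@               @
@@              @@
@ @             @ @
@@@@            @@@@
@   @           @   @
@@  @@          @@  @@
@ @ @ @         @ @ @ @
@@@@@@@@        @@@@@@@@
@       @       @       @
@@      @@      @@      @@
@ @     @ @     @ @     @ @
@@@@    @@@@    @@@@    @@@@

Derivation:
r0=0: @
r1=1: @@
r2=10: @ @
r3=11: @@@@
r4=100: @   @
r5=101: @@  @@
r6=110: @ @ @ @
r7=111: @@@@@@@@
r8=1000: @       @
r9=1001: @@      @@
r10=1010: @ @     @ @
r11=1011: @@@@    @@@@
r12=1100: @   @   @   @
r13=1101: @@  @@  @@  @@
r14=1110: @ @ @ @ @ @ @ @
r15=1111: @@@@@@@@@@@@@@@@
r16=10000: @               @
r17=10001: @@              @@
r18=10010: @ @             @ @
r19=10011: @@@@            @@@@
r20=10100: @   @           @   @
r21=10101: @@  @@          @@  @@
r22=10110: @ @ @ @         @ @ @ @
r23=10111: @@@@@@@@        @@@@@@@@
r24=11000: @       @       @       @
r25=11001: @@      @@      @@      @@
r26=11010: @ @     @ @     @ @     @ @
r27=11011: @@@@    @@@@    @@@@    @@@@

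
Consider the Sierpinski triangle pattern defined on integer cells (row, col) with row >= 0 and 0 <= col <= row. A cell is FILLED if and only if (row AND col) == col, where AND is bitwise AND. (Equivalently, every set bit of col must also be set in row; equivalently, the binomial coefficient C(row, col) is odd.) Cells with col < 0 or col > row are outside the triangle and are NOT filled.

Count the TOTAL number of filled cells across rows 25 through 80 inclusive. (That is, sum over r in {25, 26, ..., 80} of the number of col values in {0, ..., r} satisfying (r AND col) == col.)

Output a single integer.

r25=11001 pc3: +8 =8
r26=11010 pc3: +8 =16
r27=11011 pc4: +16 =32
r28=11100 pc3: +8 =40
r29=11101 pc4: +16 =56
r30=11110 pc4: +16 =72
r31=11111 pc5: +32 =104
r32=100000 pc1: +2 =106
r33=100001 pc2: +4 =110
r34=100010 pc2: +4 =114
r35=100011 pc3: +8 =122
r36=100100 pc2: +4 =126
r37=100101 pc3: +8 =134
r38=100110 pc3: +8 =142
r39=100111 pc4: +16 =158
r40=101000 pc2: +4 =162
r41=101001 pc3: +8 =170
r42=101010 pc3: +8 =178
r43=101011 pc4: +16 =194
r44=101100 pc3: +8 =202
r45=101101 pc4: +16 =218
r46=101110 pc4: +16 =234
r47=101111 pc5: +32 =266
r48=110000 pc2: +4 =270
r49=110001 pc3: +8 =278
r50=110010 pc3: +8 =286
r51=110011 pc4: +16 =302
r52=110100 pc3: +8 =310
r53=110101 pc4: +16 =326
r54=110110 pc4: +16 =342
r55=110111 pc5: +32 =374
r56=111000 pc3: +8 =382
r57=111001 pc4: +16 =398
r58=111010 pc4: +16 =414
r59=111011 pc5: +32 =446
r60=111100 pc4: +16 =462
r61=111101 pc5: +32 =494
r62=111110 pc5: +32 =526
r63=111111 pc6: +64 =590
r64=1000000 pc1: +2 =592
r65=1000001 pc2: +4 =596
r66=1000010 pc2: +4 =600
r67=1000011 pc3: +8 =608
r68=1000100 pc2: +4 =612
r69=1000101 pc3: +8 =620
r70=1000110 pc3: +8 =628
r71=1000111 pc4: +16 =644
r72=1001000 pc2: +4 =648
r73=1001001 pc3: +8 =656
r74=1001010 pc3: +8 =664
r75=1001011 pc4: +16 =680
r76=1001100 pc3: +8 =688
r77=1001101 pc4: +16 =704
r78=1001110 pc4: +16 =720
r79=1001111 pc5: +32 =752
r80=1010000 pc2: +4 =756

Answer: 756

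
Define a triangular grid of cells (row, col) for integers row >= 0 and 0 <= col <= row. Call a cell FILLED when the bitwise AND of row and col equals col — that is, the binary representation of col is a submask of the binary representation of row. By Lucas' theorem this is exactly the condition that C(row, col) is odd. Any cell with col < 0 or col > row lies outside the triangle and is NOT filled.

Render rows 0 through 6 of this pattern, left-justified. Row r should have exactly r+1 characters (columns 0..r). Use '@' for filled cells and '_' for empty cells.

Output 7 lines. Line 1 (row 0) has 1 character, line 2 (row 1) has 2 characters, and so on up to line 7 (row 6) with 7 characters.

r0=0: @
r1=1: @@
r2=10: @_@
r3=11: @@@@
r4=100: @___@
r5=101: @@__@@
r6=110: @_@_@_@

Answer: @
@@
@_@
@@@@
@___@
@@__@@
@_@_@_@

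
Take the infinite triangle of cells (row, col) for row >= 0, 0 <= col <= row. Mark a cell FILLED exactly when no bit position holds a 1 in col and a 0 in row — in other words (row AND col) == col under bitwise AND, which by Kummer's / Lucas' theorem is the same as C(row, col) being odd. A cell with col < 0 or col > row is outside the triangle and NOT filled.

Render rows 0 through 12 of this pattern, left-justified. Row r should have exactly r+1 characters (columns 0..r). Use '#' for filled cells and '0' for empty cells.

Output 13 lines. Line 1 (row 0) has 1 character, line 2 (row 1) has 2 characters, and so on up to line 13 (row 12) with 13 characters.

r0=0: #
r1=1: ##
r2=10: #0#
r3=11: ####
r4=100: #000#
r5=101: ##00##
r6=110: #0#0#0#
r7=111: ########
r8=1000: #0000000#
r9=1001: ##000000##
r10=1010: #0#00000#0#
r11=1011: ####0000####
r12=1100: #000#000#000#

Answer: #
##
#0#
####
#000#
##00##
#0#0#0#
########
#0000000#
##000000##
#0#00000#0#
####0000####
#000#000#000#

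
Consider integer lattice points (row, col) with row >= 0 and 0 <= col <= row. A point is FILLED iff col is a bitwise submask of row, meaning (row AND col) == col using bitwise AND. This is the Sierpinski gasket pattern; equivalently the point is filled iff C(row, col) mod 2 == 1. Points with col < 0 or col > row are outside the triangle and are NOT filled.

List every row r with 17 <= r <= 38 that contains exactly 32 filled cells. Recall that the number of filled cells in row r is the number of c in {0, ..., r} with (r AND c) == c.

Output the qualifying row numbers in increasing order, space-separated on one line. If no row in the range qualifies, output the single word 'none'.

Answer: 31

Derivation:
Row r has 2^popcount(r) filled cells, so we need popcount(r) = log2(32) = 5.
Scan r = 17..38 and keep those with exactly 5 one-bits:
r=17=10001 popcount=2 -> skip
r=18=10010 popcount=2 -> skip
r=19=10011 popcount=3 -> skip
r=20=10100 popcount=2 -> skip
r=21=10101 popcount=3 -> skip
r=22=10110 popcount=3 -> skip
r=23=10111 popcount=4 -> skip
r=24=11000 popcount=2 -> skip
r=25=11001 popcount=3 -> skip
r=26=11010 popcount=3 -> skip
r=27=11011 popcount=4 -> skip
r=28=11100 popcount=3 -> skip
r=29=11101 popcount=4 -> skip
r=30=11110 popcount=4 -> skip
r=31=11111 popcount=5 -> KEEP
r=32=100000 popcount=1 -> skip
r=33=100001 popcount=2 -> skip
r=34=100010 popcount=2 -> skip
r=35=100011 popcount=3 -> skip
r=36=100100 popcount=2 -> skip
r=37=100101 popcount=3 -> skip
r=38=100110 popcount=3 -> skip
Kept rows: 31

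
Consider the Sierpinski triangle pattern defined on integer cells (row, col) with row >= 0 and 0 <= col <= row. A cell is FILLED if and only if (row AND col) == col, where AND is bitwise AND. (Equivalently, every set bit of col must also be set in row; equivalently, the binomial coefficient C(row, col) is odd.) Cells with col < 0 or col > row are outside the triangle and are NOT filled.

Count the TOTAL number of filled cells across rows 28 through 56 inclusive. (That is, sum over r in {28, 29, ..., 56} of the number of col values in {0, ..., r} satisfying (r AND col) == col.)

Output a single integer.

r28=11100 pc3: +8 =8
r29=11101 pc4: +16 =24
r30=11110 pc4: +16 =40
r31=11111 pc5: +32 =72
r32=100000 pc1: +2 =74
r33=100001 pc2: +4 =78
r34=100010 pc2: +4 =82
r35=100011 pc3: +8 =90
r36=100100 pc2: +4 =94
r37=100101 pc3: +8 =102
r38=100110 pc3: +8 =110
r39=100111 pc4: +16 =126
r40=101000 pc2: +4 =130
r41=101001 pc3: +8 =138
r42=101010 pc3: +8 =146
r43=101011 pc4: +16 =162
r44=101100 pc3: +8 =170
r45=101101 pc4: +16 =186
r46=101110 pc4: +16 =202
r47=101111 pc5: +32 =234
r48=110000 pc2: +4 =238
r49=110001 pc3: +8 =246
r50=110010 pc3: +8 =254
r51=110011 pc4: +16 =270
r52=110100 pc3: +8 =278
r53=110101 pc4: +16 =294
r54=110110 pc4: +16 =310
r55=110111 pc5: +32 =342
r56=111000 pc3: +8 =350

Answer: 350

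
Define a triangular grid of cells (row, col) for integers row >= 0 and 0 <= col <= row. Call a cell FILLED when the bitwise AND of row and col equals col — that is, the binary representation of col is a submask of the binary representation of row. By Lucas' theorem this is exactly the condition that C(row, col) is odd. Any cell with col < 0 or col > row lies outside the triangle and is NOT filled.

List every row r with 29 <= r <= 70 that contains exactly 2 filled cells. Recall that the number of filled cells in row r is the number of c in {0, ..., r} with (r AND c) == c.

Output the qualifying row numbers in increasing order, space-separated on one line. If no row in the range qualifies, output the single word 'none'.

Answer: 32 64

Derivation:
Row r has 2^popcount(r) filled cells, so we need popcount(r) = log2(2) = 1.
Scan r = 29..70 and keep those with exactly 1 one-bits:
r=29=11101 popcount=4 -> skip
r=30=11110 popcount=4 -> skip
r=31=11111 popcount=5 -> skip
r=32=100000 popcount=1 -> KEEP
r=33=100001 popcount=2 -> skip
r=34=100010 popcount=2 -> skip
r=35=100011 popcount=3 -> skip
r=36=100100 popcount=2 -> skip
r=37=100101 popcount=3 -> skip
r=38=100110 popcount=3 -> skip
r=39=100111 popcount=4 -> skip
r=40=101000 popcount=2 -> skip
r=41=101001 popcount=3 -> skip
r=42=101010 popcount=3 -> skip
r=43=101011 popcount=4 -> skip
r=44=101100 popcount=3 -> skip
r=45=101101 popcount=4 -> skip
r=46=101110 popcount=4 -> skip
r=47=101111 popcount=5 -> skip
r=48=110000 popcount=2 -> skip
r=49=110001 popcount=3 -> skip
r=50=110010 popcount=3 -> skip
r=51=110011 popcount=4 -> skip
r=52=110100 popcount=3 -> skip
r=53=110101 popcount=4 -> skip
r=54=110110 popcount=4 -> skip
r=55=110111 popcount=5 -> skip
r=56=111000 popcount=3 -> skip
r=57=111001 popcount=4 -> skip
r=58=111010 popcount=4 -> skip
r=59=111011 popcount=5 -> skip
r=60=111100 popcount=4 -> skip
r=61=111101 popcount=5 -> skip
r=62=111110 popcount=5 -> skip
r=63=111111 popcount=6 -> skip
r=64=1000000 popcount=1 -> KEEP
r=65=1000001 popcount=2 -> skip
r=66=1000010 popcount=2 -> skip
r=67=1000011 popcount=3 -> skip
r=68=1000100 popcount=2 -> skip
r=69=1000101 popcount=3 -> skip
r=70=1000110 popcount=3 -> skip
Kept rows: 32 64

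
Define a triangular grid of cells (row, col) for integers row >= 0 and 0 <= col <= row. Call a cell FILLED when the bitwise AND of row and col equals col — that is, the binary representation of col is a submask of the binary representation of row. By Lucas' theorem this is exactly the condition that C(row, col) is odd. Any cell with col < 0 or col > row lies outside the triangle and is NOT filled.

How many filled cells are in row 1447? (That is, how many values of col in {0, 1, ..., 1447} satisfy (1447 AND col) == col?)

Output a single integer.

Answer: 128

Derivation:
1447 in binary = 10110100111
popcount(1447) = number of 1-bits in 10110100111 = 7
A col c satisfies (1447 AND c) == c iff every set bit of c is also set in 1447; each of the 7 set bits of 1447 can independently be on or off in c.
count = 2^7 = 128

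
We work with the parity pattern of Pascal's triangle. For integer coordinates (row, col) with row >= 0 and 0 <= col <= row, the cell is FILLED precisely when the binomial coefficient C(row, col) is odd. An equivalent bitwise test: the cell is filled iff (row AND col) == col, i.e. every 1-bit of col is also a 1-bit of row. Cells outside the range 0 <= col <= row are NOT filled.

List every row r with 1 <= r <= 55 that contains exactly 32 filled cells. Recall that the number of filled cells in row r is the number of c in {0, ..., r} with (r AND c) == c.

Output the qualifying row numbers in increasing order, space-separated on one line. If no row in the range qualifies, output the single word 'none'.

Answer: 31 47 55

Derivation:
Row r has 2^popcount(r) filled cells, so we need popcount(r) = log2(32) = 5.
Scan r = 1..55 and keep those with exactly 5 one-bits:
r=1=1 popcount=1 -> skip
r=2=10 popcount=1 -> skip
r=3=11 popcount=2 -> skip
r=4=100 popcount=1 -> skip
r=5=101 popcount=2 -> skip
r=6=110 popcount=2 -> skip
r=7=111 popcount=3 -> skip
r=8=1000 popcount=1 -> skip
r=9=1001 popcount=2 -> skip
r=10=1010 popcount=2 -> skip
r=11=1011 popcount=3 -> skip
r=12=1100 popcount=2 -> skip
r=13=1101 popcount=3 -> skip
r=14=1110 popcount=3 -> skip
r=15=1111 popcount=4 -> skip
r=16=10000 popcount=1 -> skip
r=17=10001 popcount=2 -> skip
r=18=10010 popcount=2 -> skip
r=19=10011 popcount=3 -> skip
r=20=10100 popcount=2 -> skip
r=21=10101 popcount=3 -> skip
r=22=10110 popcount=3 -> skip
r=23=10111 popcount=4 -> skip
r=24=11000 popcount=2 -> skip
r=25=11001 popcount=3 -> skip
r=26=11010 popcount=3 -> skip
r=27=11011 popcount=4 -> skip
r=28=11100 popcount=3 -> skip
r=29=11101 popcount=4 -> skip
r=30=11110 popcount=4 -> skip
r=31=11111 popcount=5 -> KEEP
r=32=100000 popcount=1 -> skip
r=33=100001 popcount=2 -> skip
r=34=100010 popcount=2 -> skip
r=35=100011 popcount=3 -> skip
r=36=100100 popcount=2 -> skip
r=37=100101 popcount=3 -> skip
r=38=100110 popcount=3 -> skip
r=39=100111 popcount=4 -> skip
r=40=101000 popcount=2 -> skip
r=41=101001 popcount=3 -> skip
r=42=101010 popcount=3 -> skip
r=43=101011 popcount=4 -> skip
r=44=101100 popcount=3 -> skip
r=45=101101 popcount=4 -> skip
r=46=101110 popcount=4 -> skip
r=47=101111 popcount=5 -> KEEP
r=48=110000 popcount=2 -> skip
r=49=110001 popcount=3 -> skip
r=50=110010 popcount=3 -> skip
r=51=110011 popcount=4 -> skip
r=52=110100 popcount=3 -> skip
r=53=110101 popcount=4 -> skip
r=54=110110 popcount=4 -> skip
r=55=110111 popcount=5 -> KEEP
Kept rows: 31 47 55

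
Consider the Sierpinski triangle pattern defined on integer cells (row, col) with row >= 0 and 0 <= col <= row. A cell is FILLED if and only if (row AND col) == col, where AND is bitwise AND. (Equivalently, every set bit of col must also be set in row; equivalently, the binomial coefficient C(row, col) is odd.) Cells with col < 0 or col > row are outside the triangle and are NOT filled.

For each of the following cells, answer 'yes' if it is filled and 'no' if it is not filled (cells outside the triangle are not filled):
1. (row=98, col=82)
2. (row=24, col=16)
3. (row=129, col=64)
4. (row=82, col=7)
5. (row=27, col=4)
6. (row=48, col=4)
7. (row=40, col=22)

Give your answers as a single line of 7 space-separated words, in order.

Answer: no yes no no no no no

Derivation:
(98,82): row=0b1100010, col=0b1010010, row AND col = 0b1000010 = 66; 66 != 82 -> empty
(24,16): row=0b11000, col=0b10000, row AND col = 0b10000 = 16; 16 == 16 -> filled
(129,64): row=0b10000001, col=0b1000000, row AND col = 0b0 = 0; 0 != 64 -> empty
(82,7): row=0b1010010, col=0b111, row AND col = 0b10 = 2; 2 != 7 -> empty
(27,4): row=0b11011, col=0b100, row AND col = 0b0 = 0; 0 != 4 -> empty
(48,4): row=0b110000, col=0b100, row AND col = 0b0 = 0; 0 != 4 -> empty
(40,22): row=0b101000, col=0b10110, row AND col = 0b0 = 0; 0 != 22 -> empty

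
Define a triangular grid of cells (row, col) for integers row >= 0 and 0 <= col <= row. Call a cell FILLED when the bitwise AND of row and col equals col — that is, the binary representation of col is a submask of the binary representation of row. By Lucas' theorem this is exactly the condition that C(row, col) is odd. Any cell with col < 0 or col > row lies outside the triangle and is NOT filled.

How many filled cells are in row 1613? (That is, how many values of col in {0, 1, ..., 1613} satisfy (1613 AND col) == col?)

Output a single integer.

1613 in binary = 11001001101
popcount(1613) = number of 1-bits in 11001001101 = 6
A col c satisfies (1613 AND c) == c iff every set bit of c is also set in 1613; each of the 6 set bits of 1613 can independently be on or off in c.
count = 2^6 = 64

Answer: 64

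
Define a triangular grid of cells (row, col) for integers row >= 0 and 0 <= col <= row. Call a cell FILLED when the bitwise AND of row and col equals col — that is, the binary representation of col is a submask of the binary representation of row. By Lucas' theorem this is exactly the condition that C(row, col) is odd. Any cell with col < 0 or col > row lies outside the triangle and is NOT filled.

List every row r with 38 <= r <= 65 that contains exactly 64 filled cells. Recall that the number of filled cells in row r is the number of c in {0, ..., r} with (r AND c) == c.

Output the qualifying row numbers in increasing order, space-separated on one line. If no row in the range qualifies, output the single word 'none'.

Row r has 2^popcount(r) filled cells, so we need popcount(r) = log2(64) = 6.
Scan r = 38..65 and keep those with exactly 6 one-bits:
r=38=100110 popcount=3 -> skip
r=39=100111 popcount=4 -> skip
r=40=101000 popcount=2 -> skip
r=41=101001 popcount=3 -> skip
r=42=101010 popcount=3 -> skip
r=43=101011 popcount=4 -> skip
r=44=101100 popcount=3 -> skip
r=45=101101 popcount=4 -> skip
r=46=101110 popcount=4 -> skip
r=47=101111 popcount=5 -> skip
r=48=110000 popcount=2 -> skip
r=49=110001 popcount=3 -> skip
r=50=110010 popcount=3 -> skip
r=51=110011 popcount=4 -> skip
r=52=110100 popcount=3 -> skip
r=53=110101 popcount=4 -> skip
r=54=110110 popcount=4 -> skip
r=55=110111 popcount=5 -> skip
r=56=111000 popcount=3 -> skip
r=57=111001 popcount=4 -> skip
r=58=111010 popcount=4 -> skip
r=59=111011 popcount=5 -> skip
r=60=111100 popcount=4 -> skip
r=61=111101 popcount=5 -> skip
r=62=111110 popcount=5 -> skip
r=63=111111 popcount=6 -> KEEP
r=64=1000000 popcount=1 -> skip
r=65=1000001 popcount=2 -> skip
Kept rows: 63

Answer: 63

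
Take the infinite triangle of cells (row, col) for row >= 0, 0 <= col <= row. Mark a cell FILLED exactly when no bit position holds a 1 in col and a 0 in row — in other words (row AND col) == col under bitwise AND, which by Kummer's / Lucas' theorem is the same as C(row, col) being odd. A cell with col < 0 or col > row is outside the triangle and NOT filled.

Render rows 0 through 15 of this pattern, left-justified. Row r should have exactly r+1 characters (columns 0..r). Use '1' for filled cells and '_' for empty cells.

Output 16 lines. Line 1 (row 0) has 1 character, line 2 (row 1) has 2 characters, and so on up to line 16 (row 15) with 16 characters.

Answer: 1
11
1_1
1111
1___1
11__11
1_1_1_1
11111111
1_______1
11______11
1_1_____1_1
1111____1111
1___1___1___1
11__11__11__11
1_1_1_1_1_1_1_1
1111111111111111

Derivation:
r0=0: 1
r1=1: 11
r2=10: 1_1
r3=11: 1111
r4=100: 1___1
r5=101: 11__11
r6=110: 1_1_1_1
r7=111: 11111111
r8=1000: 1_______1
r9=1001: 11______11
r10=1010: 1_1_____1_1
r11=1011: 1111____1111
r12=1100: 1___1___1___1
r13=1101: 11__11__11__11
r14=1110: 1_1_1_1_1_1_1_1
r15=1111: 1111111111111111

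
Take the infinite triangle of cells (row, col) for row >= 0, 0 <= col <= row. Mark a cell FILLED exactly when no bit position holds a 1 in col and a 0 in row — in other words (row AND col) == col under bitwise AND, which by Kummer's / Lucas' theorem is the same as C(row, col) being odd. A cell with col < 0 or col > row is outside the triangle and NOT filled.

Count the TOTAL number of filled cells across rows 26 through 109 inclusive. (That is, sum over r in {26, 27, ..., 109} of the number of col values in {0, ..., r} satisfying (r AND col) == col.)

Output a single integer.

r26=11010 pc3: +8 =8
r27=11011 pc4: +16 =24
r28=11100 pc3: +8 =32
r29=11101 pc4: +16 =48
r30=11110 pc4: +16 =64
r31=11111 pc5: +32 =96
r32=100000 pc1: +2 =98
r33=100001 pc2: +4 =102
r34=100010 pc2: +4 =106
r35=100011 pc3: +8 =114
r36=100100 pc2: +4 =118
r37=100101 pc3: +8 =126
r38=100110 pc3: +8 =134
r39=100111 pc4: +16 =150
r40=101000 pc2: +4 =154
r41=101001 pc3: +8 =162
r42=101010 pc3: +8 =170
r43=101011 pc4: +16 =186
r44=101100 pc3: +8 =194
r45=101101 pc4: +16 =210
r46=101110 pc4: +16 =226
r47=101111 pc5: +32 =258
r48=110000 pc2: +4 =262
r49=110001 pc3: +8 =270
r50=110010 pc3: +8 =278
r51=110011 pc4: +16 =294
r52=110100 pc3: +8 =302
r53=110101 pc4: +16 =318
r54=110110 pc4: +16 =334
r55=110111 pc5: +32 =366
r56=111000 pc3: +8 =374
r57=111001 pc4: +16 =390
r58=111010 pc4: +16 =406
r59=111011 pc5: +32 =438
r60=111100 pc4: +16 =454
r61=111101 pc5: +32 =486
r62=111110 pc5: +32 =518
r63=111111 pc6: +64 =582
r64=1000000 pc1: +2 =584
r65=1000001 pc2: +4 =588
r66=1000010 pc2: +4 =592
r67=1000011 pc3: +8 =600
r68=1000100 pc2: +4 =604
r69=1000101 pc3: +8 =612
r70=1000110 pc3: +8 =620
r71=1000111 pc4: +16 =636
r72=1001000 pc2: +4 =640
r73=1001001 pc3: +8 =648
r74=1001010 pc3: +8 =656
r75=1001011 pc4: +16 =672
r76=1001100 pc3: +8 =680
r77=1001101 pc4: +16 =696
r78=1001110 pc4: +16 =712
r79=1001111 pc5: +32 =744
r80=1010000 pc2: +4 =748
r81=1010001 pc3: +8 =756
r82=1010010 pc3: +8 =764
r83=1010011 pc4: +16 =780
r84=1010100 pc3: +8 =788
r85=1010101 pc4: +16 =804
r86=1010110 pc4: +16 =820
r87=1010111 pc5: +32 =852
r88=1011000 pc3: +8 =860
r89=1011001 pc4: +16 =876
r90=1011010 pc4: +16 =892
r91=1011011 pc5: +32 =924
r92=1011100 pc4: +16 =940
r93=1011101 pc5: +32 =972
r94=1011110 pc5: +32 =1004
r95=1011111 pc6: +64 =1068
r96=1100000 pc2: +4 =1072
r97=1100001 pc3: +8 =1080
r98=1100010 pc3: +8 =1088
r99=1100011 pc4: +16 =1104
r100=1100100 pc3: +8 =1112
r101=1100101 pc4: +16 =1128
r102=1100110 pc4: +16 =1144
r103=1100111 pc5: +32 =1176
r104=1101000 pc3: +8 =1184
r105=1101001 pc4: +16 =1200
r106=1101010 pc4: +16 =1216
r107=1101011 pc5: +32 =1248
r108=1101100 pc4: +16 =1264
r109=1101101 pc5: +32 =1296

Answer: 1296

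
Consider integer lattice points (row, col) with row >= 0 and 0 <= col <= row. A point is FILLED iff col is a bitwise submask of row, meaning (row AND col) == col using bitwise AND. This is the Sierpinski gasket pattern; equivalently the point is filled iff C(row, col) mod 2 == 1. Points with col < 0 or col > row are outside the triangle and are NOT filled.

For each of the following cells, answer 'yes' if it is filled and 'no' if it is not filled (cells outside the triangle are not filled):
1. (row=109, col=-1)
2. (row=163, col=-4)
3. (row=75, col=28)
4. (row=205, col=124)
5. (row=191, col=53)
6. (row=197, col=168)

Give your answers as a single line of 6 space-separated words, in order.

(109,-1): col outside [0, 109] -> not filled
(163,-4): col outside [0, 163] -> not filled
(75,28): row=0b1001011, col=0b11100, row AND col = 0b1000 = 8; 8 != 28 -> empty
(205,124): row=0b11001101, col=0b1111100, row AND col = 0b1001100 = 76; 76 != 124 -> empty
(191,53): row=0b10111111, col=0b110101, row AND col = 0b110101 = 53; 53 == 53 -> filled
(197,168): row=0b11000101, col=0b10101000, row AND col = 0b10000000 = 128; 128 != 168 -> empty

Answer: no no no no yes no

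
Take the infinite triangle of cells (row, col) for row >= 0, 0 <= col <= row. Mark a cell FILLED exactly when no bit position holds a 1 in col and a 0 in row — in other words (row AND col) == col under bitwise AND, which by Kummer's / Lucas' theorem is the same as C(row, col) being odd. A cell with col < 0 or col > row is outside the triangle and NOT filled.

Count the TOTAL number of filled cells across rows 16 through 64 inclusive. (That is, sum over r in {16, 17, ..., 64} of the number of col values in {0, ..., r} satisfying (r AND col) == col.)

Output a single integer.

Answer: 650

Derivation:
r16=10000 pc1: +2 =2
r17=10001 pc2: +4 =6
r18=10010 pc2: +4 =10
r19=10011 pc3: +8 =18
r20=10100 pc2: +4 =22
r21=10101 pc3: +8 =30
r22=10110 pc3: +8 =38
r23=10111 pc4: +16 =54
r24=11000 pc2: +4 =58
r25=11001 pc3: +8 =66
r26=11010 pc3: +8 =74
r27=11011 pc4: +16 =90
r28=11100 pc3: +8 =98
r29=11101 pc4: +16 =114
r30=11110 pc4: +16 =130
r31=11111 pc5: +32 =162
r32=100000 pc1: +2 =164
r33=100001 pc2: +4 =168
r34=100010 pc2: +4 =172
r35=100011 pc3: +8 =180
r36=100100 pc2: +4 =184
r37=100101 pc3: +8 =192
r38=100110 pc3: +8 =200
r39=100111 pc4: +16 =216
r40=101000 pc2: +4 =220
r41=101001 pc3: +8 =228
r42=101010 pc3: +8 =236
r43=101011 pc4: +16 =252
r44=101100 pc3: +8 =260
r45=101101 pc4: +16 =276
r46=101110 pc4: +16 =292
r47=101111 pc5: +32 =324
r48=110000 pc2: +4 =328
r49=110001 pc3: +8 =336
r50=110010 pc3: +8 =344
r51=110011 pc4: +16 =360
r52=110100 pc3: +8 =368
r53=110101 pc4: +16 =384
r54=110110 pc4: +16 =400
r55=110111 pc5: +32 =432
r56=111000 pc3: +8 =440
r57=111001 pc4: +16 =456
r58=111010 pc4: +16 =472
r59=111011 pc5: +32 =504
r60=111100 pc4: +16 =520
r61=111101 pc5: +32 =552
r62=111110 pc5: +32 =584
r63=111111 pc6: +64 =648
r64=1000000 pc1: +2 =650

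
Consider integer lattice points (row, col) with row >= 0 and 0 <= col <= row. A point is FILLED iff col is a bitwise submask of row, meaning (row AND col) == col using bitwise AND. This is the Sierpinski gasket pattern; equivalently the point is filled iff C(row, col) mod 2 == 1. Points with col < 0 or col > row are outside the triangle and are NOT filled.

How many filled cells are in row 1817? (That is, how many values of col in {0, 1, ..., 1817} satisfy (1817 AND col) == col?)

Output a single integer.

1817 in binary = 11100011001
popcount(1817) = number of 1-bits in 11100011001 = 6
A col c satisfies (1817 AND c) == c iff every set bit of c is also set in 1817; each of the 6 set bits of 1817 can independently be on or off in c.
count = 2^6 = 64

Answer: 64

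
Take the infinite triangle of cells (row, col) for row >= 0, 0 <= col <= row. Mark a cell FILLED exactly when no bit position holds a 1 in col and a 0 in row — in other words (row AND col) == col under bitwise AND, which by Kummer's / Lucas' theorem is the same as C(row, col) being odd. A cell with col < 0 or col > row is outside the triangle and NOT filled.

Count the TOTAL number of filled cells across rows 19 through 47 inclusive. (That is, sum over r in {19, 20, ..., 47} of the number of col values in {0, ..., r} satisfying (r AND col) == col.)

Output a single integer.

Answer: 314

Derivation:
r19=10011 pc3: +8 =8
r20=10100 pc2: +4 =12
r21=10101 pc3: +8 =20
r22=10110 pc3: +8 =28
r23=10111 pc4: +16 =44
r24=11000 pc2: +4 =48
r25=11001 pc3: +8 =56
r26=11010 pc3: +8 =64
r27=11011 pc4: +16 =80
r28=11100 pc3: +8 =88
r29=11101 pc4: +16 =104
r30=11110 pc4: +16 =120
r31=11111 pc5: +32 =152
r32=100000 pc1: +2 =154
r33=100001 pc2: +4 =158
r34=100010 pc2: +4 =162
r35=100011 pc3: +8 =170
r36=100100 pc2: +4 =174
r37=100101 pc3: +8 =182
r38=100110 pc3: +8 =190
r39=100111 pc4: +16 =206
r40=101000 pc2: +4 =210
r41=101001 pc3: +8 =218
r42=101010 pc3: +8 =226
r43=101011 pc4: +16 =242
r44=101100 pc3: +8 =250
r45=101101 pc4: +16 =266
r46=101110 pc4: +16 =282
r47=101111 pc5: +32 =314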